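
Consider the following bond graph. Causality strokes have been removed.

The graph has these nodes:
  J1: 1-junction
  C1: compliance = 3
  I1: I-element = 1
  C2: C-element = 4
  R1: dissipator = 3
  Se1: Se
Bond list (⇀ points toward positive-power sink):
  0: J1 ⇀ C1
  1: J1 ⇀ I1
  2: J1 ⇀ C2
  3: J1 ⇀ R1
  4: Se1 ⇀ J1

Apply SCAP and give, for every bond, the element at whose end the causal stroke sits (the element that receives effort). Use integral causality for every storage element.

bond 4 stroke at J1  (Se1 (Se) sets effort on bond)
bond 0 stroke at J1  (prefer integral on C1)
bond 1 stroke at I1  (I1 integral (f out))
bond 2 stroke at J1  (J1: bond 1 brought flow, rest push out)
bond 3 stroke at J1  (J1: bond 1 brought flow, rest push out)

#0 →J1
#1 →I1
#2 →J1
#3 →J1
#4 →J1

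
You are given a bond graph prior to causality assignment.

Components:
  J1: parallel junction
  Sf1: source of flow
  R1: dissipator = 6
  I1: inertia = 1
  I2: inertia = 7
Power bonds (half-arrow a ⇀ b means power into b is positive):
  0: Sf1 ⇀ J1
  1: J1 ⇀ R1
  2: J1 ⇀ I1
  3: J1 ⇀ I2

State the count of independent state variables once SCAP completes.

bond 0 →Sf1  (Sf1 (Sf) sets flow on bond)
bond 2 →I1  (prefer integral on I1)
bond 3 →I2  (I2: I, integral causality)
bond 1 →J1  (only one effort-in slot at J1)

2  (I1, I2 all integral)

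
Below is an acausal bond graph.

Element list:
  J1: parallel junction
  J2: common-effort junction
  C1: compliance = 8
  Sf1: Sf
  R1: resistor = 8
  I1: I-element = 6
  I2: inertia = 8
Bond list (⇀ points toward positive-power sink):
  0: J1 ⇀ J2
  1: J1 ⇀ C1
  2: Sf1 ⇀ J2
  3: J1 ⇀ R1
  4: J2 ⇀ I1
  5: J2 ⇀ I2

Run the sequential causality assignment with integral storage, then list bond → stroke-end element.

β2 |Sf1  (Sf1: flow source, stroke at near end)
β1 |J1  (prefer integral on C1)
β0 |J2  (J1: bond 1 brought effort, rest push out)
β3 |R1  (J1: bond 1 brought effort, rest push out)
β4 |I1  (0-jn J2 has e-setter on 0)
β5 |I2  (J2: bond 0 brought effort, rest push out)

bond 0 stroke→J2
bond 1 stroke→J1
bond 2 stroke→Sf1
bond 3 stroke→R1
bond 4 stroke→I1
bond 5 stroke→I2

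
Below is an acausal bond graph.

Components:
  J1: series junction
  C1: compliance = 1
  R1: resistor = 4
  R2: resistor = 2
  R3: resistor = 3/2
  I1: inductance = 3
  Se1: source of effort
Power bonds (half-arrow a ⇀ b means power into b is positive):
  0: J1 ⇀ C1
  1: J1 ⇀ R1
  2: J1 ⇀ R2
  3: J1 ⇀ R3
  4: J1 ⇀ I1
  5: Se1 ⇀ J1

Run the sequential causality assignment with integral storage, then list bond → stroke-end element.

β5 |J1  (source Se1 imposes e)
β0 |J1  (C1 integral (e out))
β4 |I1  (prefer integral on I1)
β1 |J1  (J1 flow already set via bond 4)
β2 |J1  (J1 flow already set via bond 4)
β3 |J1  (J1: bond 4 brought flow, rest push out)

bond 0 stroke→J1
bond 1 stroke→J1
bond 2 stroke→J1
bond 3 stroke→J1
bond 4 stroke→I1
bond 5 stroke→J1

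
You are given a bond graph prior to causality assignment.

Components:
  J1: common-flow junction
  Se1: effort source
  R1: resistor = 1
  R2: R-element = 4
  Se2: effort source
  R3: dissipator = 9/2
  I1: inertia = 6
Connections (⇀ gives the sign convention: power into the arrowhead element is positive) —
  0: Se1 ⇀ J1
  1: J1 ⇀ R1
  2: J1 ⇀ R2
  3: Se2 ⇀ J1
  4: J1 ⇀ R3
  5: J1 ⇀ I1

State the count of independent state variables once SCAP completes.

β0 →J1  (Se1: effort source, stroke at far end)
β3 →J1  (Se2: effort source, stroke at far end)
β5 →I1  (prefer integral on I1)
β1 →J1  (common-f at J1 fixed by 5)
β2 →J1  (1-jn J1 has f-setter on 5)
β4 →J1  (J1 flow already set via bond 5)

1  (I1 all integral)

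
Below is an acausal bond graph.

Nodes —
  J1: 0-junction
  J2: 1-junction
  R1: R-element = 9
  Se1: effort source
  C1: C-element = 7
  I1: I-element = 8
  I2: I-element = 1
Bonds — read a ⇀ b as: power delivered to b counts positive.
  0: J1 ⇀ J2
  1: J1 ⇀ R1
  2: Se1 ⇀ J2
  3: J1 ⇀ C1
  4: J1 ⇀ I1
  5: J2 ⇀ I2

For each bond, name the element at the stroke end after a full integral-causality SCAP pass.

β2 →J2  (source Se1 imposes e)
β3 →J1  (C1 outputs effort q/C1)
β0 →J2  (J1 effort already set via bond 3)
β1 →R1  (J1 effort already set via bond 3)
β4 →I1  (J1: bond 3 brought effort, rest push out)
β5 →I2  (only one flow-in slot at J2)

b0 |J2
b1 |R1
b2 |J2
b3 |J1
b4 |I1
b5 |I2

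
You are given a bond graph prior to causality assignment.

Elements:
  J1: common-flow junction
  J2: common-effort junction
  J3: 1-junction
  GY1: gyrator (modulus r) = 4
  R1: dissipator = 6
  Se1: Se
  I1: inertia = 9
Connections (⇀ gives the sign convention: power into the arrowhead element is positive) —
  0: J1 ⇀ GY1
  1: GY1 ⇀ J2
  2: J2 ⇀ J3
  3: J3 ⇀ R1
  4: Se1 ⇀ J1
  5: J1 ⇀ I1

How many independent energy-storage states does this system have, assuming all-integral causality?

1  (I1 all integral)

bond 4 →J1  (source Se1 imposes e)
bond 5 →I1  (I1 outputs flow p/I1)
bond 0 →J1  (J1 flow already set via bond 5)
bond 1 →J2  (through GY1, causality inverts; strokes same side of GY1)
bond 2 →J3  (0-jn J2 has e-setter on 1)
bond 3 →R1  (J3 needs exactly one f-in)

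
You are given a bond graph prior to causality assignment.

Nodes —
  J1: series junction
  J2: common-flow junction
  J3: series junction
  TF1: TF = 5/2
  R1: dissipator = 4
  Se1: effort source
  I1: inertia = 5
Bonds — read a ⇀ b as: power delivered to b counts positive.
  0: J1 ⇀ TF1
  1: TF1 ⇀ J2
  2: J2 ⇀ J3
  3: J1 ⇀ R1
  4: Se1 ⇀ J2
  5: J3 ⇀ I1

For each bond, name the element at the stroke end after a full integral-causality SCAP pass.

#0 →TF1
#1 →J2
#2 →J3
#3 →J1
#4 →J2
#5 →I1

β4 |J2  (Se1 fixes effort; stroke away)
β5 |I1  (prefer integral on I1)
β2 |J3  (common-f at J3 fixed by 5)
β1 |J2  (common-f at J2 fixed by 2)
β0 |TF1  (through TF1, causality passes straight; one stroke at TF1)
β3 |J1  (common-f at J1 fixed by 0)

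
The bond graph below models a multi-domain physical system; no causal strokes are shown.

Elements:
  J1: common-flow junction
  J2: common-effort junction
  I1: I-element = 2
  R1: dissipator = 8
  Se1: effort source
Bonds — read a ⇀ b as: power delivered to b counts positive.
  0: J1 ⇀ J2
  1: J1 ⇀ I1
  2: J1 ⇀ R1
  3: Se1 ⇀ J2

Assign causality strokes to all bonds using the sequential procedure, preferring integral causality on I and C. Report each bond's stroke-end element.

#0 stroke at J1
#1 stroke at I1
#2 stroke at J1
#3 stroke at J2

#3 →J2  (Se1 fixes effort; stroke away)
#0 →J1  (J2 effort already set via bond 3)
#1 →I1  (prefer integral on I1)
#2 →J1  (J1: bond 1 brought flow, rest push out)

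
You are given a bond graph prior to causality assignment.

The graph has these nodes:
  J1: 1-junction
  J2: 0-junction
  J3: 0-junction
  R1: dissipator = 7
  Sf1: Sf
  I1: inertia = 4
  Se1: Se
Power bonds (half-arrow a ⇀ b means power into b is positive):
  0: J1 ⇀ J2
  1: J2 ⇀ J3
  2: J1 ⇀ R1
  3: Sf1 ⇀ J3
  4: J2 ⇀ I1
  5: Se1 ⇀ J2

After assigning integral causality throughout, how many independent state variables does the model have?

b3 stroke at Sf1  (Sf1: flow source, stroke at near end)
b5 stroke at J2  (Se1 fixes effort; stroke away)
b0 stroke at J1  (J2 effort already set via bond 5)
b1 stroke at J3  (common-e at J2 fixed by 5)
b4 stroke at I1  (0-jn J2 has e-setter on 5)
b2 stroke at R1  (J1: last free bond brings flow in)

1  (I1 all integral)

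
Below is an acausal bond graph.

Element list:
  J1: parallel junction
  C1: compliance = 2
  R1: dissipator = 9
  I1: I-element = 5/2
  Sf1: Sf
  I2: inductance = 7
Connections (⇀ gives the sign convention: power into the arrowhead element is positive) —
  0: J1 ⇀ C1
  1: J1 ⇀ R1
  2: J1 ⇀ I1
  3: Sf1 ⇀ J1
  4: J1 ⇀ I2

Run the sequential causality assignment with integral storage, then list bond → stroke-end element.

b0 →J1
b1 →R1
b2 →I1
b3 →Sf1
b4 →I2

#3 →Sf1  (source Sf1 imposes f)
#0 →J1  (prefer integral on C1)
#1 →R1  (0-jn J1 has e-setter on 0)
#2 →I1  (J1: bond 0 brought effort, rest push out)
#4 →I2  (J1 effort already set via bond 0)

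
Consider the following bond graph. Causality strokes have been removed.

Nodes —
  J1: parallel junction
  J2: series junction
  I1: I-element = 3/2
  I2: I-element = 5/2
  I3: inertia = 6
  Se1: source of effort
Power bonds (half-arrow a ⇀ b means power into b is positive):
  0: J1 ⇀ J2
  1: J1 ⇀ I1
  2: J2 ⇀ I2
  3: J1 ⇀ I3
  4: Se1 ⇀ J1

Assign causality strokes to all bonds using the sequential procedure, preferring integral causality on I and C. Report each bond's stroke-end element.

β4 →J1  (source Se1 imposes e)
β0 →J2  (J1: bond 4 brought effort, rest push out)
β1 →I1  (0-jn J1 has e-setter on 4)
β3 →I3  (J1: bond 4 brought effort, rest push out)
β2 →I2  (closing 1-jn rule on J2)

bond 0 →J2
bond 1 →I1
bond 2 →I2
bond 3 →I3
bond 4 →J1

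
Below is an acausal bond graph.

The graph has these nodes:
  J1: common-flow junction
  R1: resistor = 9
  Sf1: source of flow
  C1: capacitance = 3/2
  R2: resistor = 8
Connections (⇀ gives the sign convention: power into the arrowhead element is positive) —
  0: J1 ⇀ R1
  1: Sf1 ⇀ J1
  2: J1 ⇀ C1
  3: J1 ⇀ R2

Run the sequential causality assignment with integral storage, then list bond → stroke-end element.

b1 →Sf1  (Sf1: flow source, stroke at near end)
b0 →J1  (J1 flow already set via bond 1)
b2 →J1  (J1: bond 1 brought flow, rest push out)
b3 →J1  (common-f at J1 fixed by 1)

b0 |J1
b1 |Sf1
b2 |J1
b3 |J1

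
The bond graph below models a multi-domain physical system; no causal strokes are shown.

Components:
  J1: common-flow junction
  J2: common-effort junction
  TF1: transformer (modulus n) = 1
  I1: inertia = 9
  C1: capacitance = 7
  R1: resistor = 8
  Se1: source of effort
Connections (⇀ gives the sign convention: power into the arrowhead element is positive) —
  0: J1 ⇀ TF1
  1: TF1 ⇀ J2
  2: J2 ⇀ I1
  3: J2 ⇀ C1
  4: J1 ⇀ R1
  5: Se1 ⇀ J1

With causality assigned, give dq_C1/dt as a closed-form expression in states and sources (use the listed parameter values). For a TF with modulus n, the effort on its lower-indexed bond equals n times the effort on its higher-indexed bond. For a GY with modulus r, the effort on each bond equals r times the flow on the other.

bond 5 stroke→J1  (Se1 fixes effort; stroke away)
bond 2 stroke→I1  (I1 integral (f out))
bond 3 stroke→J2  (C1 outputs effort q/C1)
bond 1 stroke→TF1  (J2: bond 3 brought effort, rest push out)
bond 0 stroke→J1  (through TF1, causality passes straight; one stroke at TF1)
bond 4 stroke→R1  (closing 1-jn rule on J1)

dq_C1/dt = E_Se1/8 - p_I1/9 - q_C1/56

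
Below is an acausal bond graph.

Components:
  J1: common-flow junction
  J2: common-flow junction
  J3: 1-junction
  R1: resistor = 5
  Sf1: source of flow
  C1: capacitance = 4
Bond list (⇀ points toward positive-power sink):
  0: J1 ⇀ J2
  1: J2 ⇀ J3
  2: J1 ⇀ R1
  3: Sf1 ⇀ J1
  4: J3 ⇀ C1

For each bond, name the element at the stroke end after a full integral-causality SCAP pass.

bond 0 stroke at J1
bond 1 stroke at J2
bond 2 stroke at J1
bond 3 stroke at Sf1
bond 4 stroke at J3

β3 →Sf1  (source Sf1 imposes f)
β0 →J1  (common-f at J1 fixed by 3)
β2 →J1  (1-jn J1 has f-setter on 3)
β1 →J2  (1-jn J2 has f-setter on 0)
β4 →J3  (J3 flow already set via bond 1)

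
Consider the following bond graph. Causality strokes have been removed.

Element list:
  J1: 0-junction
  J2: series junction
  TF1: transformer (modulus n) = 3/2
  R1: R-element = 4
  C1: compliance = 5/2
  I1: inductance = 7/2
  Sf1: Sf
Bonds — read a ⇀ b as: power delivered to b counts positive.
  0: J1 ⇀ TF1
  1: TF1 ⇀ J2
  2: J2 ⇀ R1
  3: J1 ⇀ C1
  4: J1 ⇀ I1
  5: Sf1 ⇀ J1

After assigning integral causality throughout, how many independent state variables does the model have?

2  (C1, I1 all integral)

#5 |Sf1  (Sf1: flow source, stroke at near end)
#3 |J1  (C1: C, integral causality)
#0 |TF1  (common-e at J1 fixed by 3)
#4 |I1  (0-jn J1 has e-setter on 3)
#1 |J2  (TF TF1: opposite of bond 0)
#2 |R1  (closing 1-jn rule on J2)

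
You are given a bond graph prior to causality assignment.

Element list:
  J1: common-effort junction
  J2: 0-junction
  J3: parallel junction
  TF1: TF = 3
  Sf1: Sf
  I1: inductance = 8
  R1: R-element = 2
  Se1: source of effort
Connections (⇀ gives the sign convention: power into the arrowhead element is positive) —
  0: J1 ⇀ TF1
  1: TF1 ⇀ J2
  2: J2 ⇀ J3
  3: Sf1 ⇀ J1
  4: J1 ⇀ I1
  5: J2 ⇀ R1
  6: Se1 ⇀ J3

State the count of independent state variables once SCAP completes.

1  (I1 all integral)

bond 3 stroke at Sf1  (source Sf1 imposes f)
bond 6 stroke at J3  (Se1: effort source, stroke at far end)
bond 2 stroke at J2  (J3: bond 6 brought effort, rest push out)
bond 1 stroke at TF1  (J2 effort already set via bond 2)
bond 5 stroke at R1  (J2: bond 2 brought effort, rest push out)
bond 0 stroke at J1  (TF1 one-in-one-out from 1)
bond 4 stroke at I1  (0-jn J1 has e-setter on 0)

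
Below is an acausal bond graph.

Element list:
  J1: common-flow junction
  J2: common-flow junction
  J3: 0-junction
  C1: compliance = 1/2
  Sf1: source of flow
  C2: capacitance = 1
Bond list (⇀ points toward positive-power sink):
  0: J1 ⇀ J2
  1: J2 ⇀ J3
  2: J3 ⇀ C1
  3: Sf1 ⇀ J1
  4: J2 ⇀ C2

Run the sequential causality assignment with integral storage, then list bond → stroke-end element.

β0 stroke→J1
β1 stroke→J2
β2 stroke→J3
β3 stroke→Sf1
β4 stroke→J2

β3 stroke→Sf1  (source Sf1 imposes f)
β0 stroke→J1  (J1 flow already set via bond 3)
β1 stroke→J2  (1-jn J2 has f-setter on 0)
β4 stroke→J2  (1-jn J2 has f-setter on 0)
β2 stroke→J3  (closing 0-jn rule on J3)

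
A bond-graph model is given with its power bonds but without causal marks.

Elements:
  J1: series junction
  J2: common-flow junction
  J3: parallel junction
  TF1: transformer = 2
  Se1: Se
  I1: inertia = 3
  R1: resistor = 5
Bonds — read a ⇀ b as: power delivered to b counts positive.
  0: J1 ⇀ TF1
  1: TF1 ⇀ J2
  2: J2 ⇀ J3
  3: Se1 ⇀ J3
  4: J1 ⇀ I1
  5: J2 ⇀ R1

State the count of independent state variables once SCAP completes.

1  (I1 all integral)

bond 3 →J3  (Se1 (Se) sets effort on bond)
bond 2 →J2  (0-jn J3 has e-setter on 3)
bond 4 →I1  (prefer integral on I1)
bond 0 →J1  (1-jn J1 has f-setter on 4)
bond 1 →TF1  (TF TF1: opposite of bond 0)
bond 5 →J2  (J2: bond 1 brought flow, rest push out)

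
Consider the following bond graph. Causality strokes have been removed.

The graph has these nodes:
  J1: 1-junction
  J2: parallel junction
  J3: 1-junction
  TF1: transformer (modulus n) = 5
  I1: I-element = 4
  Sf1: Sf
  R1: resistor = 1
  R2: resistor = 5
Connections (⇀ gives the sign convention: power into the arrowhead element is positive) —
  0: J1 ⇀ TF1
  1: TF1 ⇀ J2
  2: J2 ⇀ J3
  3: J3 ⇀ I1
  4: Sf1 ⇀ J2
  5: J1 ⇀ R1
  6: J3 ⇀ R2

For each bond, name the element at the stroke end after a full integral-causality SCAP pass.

#4 stroke at Sf1  (Sf1: flow source, stroke at near end)
#3 stroke at I1  (I1: I, integral causality)
#2 stroke at J3  (J3: bond 3 brought flow, rest push out)
#6 stroke at J3  (J3 flow already set via bond 3)
#1 stroke at J2  (only one effort-in slot at J2)
#0 stroke at TF1  (TF1 one-in-one-out from 1)
#5 stroke at J1  (J1 flow already set via bond 0)

β0 stroke at TF1
β1 stroke at J2
β2 stroke at J3
β3 stroke at I1
β4 stroke at Sf1
β5 stroke at J1
β6 stroke at J3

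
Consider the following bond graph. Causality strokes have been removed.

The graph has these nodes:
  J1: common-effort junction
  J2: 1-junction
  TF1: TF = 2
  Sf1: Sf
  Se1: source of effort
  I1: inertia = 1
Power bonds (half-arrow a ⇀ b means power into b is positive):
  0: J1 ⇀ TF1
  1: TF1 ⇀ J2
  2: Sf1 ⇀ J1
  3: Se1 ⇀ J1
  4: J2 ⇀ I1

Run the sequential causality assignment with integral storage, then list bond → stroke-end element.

bond 2 |Sf1  (source Sf1 imposes f)
bond 3 |J1  (Se1 fixes effort; stroke away)
bond 0 |TF1  (J1: bond 3 brought effort, rest push out)
bond 1 |J2  (TF TF1: opposite of bond 0)
bond 4 |I1  (closing 1-jn rule on J2)

bond 0 stroke→TF1
bond 1 stroke→J2
bond 2 stroke→Sf1
bond 3 stroke→J1
bond 4 stroke→I1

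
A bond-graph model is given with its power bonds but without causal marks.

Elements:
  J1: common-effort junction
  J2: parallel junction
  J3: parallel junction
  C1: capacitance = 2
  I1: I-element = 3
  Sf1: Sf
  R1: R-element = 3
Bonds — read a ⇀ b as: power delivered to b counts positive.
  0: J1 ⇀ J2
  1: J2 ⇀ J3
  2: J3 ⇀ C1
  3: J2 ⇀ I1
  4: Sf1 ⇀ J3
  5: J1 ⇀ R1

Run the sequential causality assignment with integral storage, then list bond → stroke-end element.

#4 |Sf1  (Sf1: flow source, stroke at near end)
#2 |J3  (C1: C, integral causality)
#1 |J2  (J3: bond 2 brought effort, rest push out)
#0 |J1  (J2: bond 1 brought effort, rest push out)
#3 |I1  (J2 effort already set via bond 1)
#5 |R1  (common-e at J1 fixed by 0)

β0 stroke at J1
β1 stroke at J2
β2 stroke at J3
β3 stroke at I1
β4 stroke at Sf1
β5 stroke at R1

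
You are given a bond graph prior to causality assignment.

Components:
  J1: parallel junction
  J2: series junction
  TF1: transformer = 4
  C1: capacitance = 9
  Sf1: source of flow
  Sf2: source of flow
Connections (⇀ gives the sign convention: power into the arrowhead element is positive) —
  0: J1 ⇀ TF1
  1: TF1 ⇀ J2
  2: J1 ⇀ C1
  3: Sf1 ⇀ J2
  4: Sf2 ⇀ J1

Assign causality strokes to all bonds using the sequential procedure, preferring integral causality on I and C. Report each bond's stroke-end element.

β0 |TF1
β1 |J2
β2 |J1
β3 |Sf1
β4 |Sf2

bond 3 →Sf1  (source Sf1 imposes f)
bond 4 →Sf2  (Sf2 (Sf) sets flow on bond)
bond 1 →J2  (common-f at J2 fixed by 3)
bond 0 →TF1  (through TF1, causality passes straight; one stroke at TF1)
bond 2 →J1  (J1 needs exactly one e-in)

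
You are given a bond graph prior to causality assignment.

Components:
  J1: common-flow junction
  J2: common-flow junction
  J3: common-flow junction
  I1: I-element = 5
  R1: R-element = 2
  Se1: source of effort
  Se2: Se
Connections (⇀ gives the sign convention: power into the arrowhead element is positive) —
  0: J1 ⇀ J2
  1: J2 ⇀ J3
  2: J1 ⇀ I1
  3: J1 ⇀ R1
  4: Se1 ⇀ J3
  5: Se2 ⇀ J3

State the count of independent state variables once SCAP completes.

1  (I1 all integral)

β4 stroke at J3  (Se1 fixes effort; stroke away)
β5 stroke at J3  (Se2 fixes effort; stroke away)
β1 stroke at J2  (J3 needs exactly one f-in)
β0 stroke at J1  (J2: last free bond brings flow in)
β2 stroke at I1  (I1 integral (f out))
β3 stroke at J1  (J1: bond 2 brought flow, rest push out)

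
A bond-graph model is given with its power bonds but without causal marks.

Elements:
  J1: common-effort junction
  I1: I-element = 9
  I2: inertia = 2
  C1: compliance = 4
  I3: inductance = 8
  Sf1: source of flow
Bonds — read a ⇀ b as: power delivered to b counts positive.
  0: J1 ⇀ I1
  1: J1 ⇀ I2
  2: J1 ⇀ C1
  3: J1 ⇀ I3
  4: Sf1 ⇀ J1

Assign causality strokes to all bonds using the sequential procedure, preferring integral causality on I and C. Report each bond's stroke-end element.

bond 4 stroke→Sf1  (source Sf1 imposes f)
bond 0 stroke→I1  (I1 outputs flow p/I1)
bond 1 stroke→I2  (I2 integral (f out))
bond 2 stroke→J1  (C1 integral (e out))
bond 3 stroke→I3  (0-jn J1 has e-setter on 2)

β0 →I1
β1 →I2
β2 →J1
β3 →I3
β4 →Sf1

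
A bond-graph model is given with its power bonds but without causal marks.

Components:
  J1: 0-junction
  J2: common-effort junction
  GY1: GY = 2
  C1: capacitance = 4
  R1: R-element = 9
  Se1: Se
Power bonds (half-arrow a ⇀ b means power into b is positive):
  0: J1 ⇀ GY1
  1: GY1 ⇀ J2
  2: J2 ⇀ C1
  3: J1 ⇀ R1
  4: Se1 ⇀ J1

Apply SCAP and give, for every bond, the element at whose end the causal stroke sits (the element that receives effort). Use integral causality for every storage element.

β4 |J1  (Se1: effort source, stroke at far end)
β0 |GY1  (common-e at J1 fixed by 4)
β3 |R1  (0-jn J1 has e-setter on 4)
β1 |GY1  (GY1: gyrator matches bond 0)
β2 |J2  (J2 needs exactly one e-in)

β0 stroke at GY1
β1 stroke at GY1
β2 stroke at J2
β3 stroke at R1
β4 stroke at J1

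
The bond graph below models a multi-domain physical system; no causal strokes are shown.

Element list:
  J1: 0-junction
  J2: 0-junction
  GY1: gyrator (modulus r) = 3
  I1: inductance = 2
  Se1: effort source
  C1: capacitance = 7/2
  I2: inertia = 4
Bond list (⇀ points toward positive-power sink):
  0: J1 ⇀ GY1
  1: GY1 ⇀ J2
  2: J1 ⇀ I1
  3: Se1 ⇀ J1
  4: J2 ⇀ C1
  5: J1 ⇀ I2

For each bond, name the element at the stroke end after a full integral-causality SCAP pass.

bond 3 →J1  (Se1 fixes effort; stroke away)
bond 0 →GY1  (common-e at J1 fixed by 3)
bond 2 →I1  (J1: bond 3 brought effort, rest push out)
bond 5 →I2  (J1 effort already set via bond 3)
bond 1 →GY1  (GY1: gyrator matches bond 0)
bond 4 →J2  (J2 needs exactly one e-in)

#0 →GY1
#1 →GY1
#2 →I1
#3 →J1
#4 →J2
#5 →I2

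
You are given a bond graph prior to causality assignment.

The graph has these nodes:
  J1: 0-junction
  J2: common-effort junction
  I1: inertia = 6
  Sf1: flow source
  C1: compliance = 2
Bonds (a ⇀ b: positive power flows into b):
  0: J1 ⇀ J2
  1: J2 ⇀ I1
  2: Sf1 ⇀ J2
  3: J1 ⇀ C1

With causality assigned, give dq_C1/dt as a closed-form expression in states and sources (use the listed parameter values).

β2 stroke→Sf1  (Sf1: flow source, stroke at near end)
β1 stroke→I1  (I1: I, integral causality)
β0 stroke→J2  (only one effort-in slot at J2)
β3 stroke→J1  (J1 needs exactly one e-in)

dq_C1/dt = F_Sf1 - p_I1/6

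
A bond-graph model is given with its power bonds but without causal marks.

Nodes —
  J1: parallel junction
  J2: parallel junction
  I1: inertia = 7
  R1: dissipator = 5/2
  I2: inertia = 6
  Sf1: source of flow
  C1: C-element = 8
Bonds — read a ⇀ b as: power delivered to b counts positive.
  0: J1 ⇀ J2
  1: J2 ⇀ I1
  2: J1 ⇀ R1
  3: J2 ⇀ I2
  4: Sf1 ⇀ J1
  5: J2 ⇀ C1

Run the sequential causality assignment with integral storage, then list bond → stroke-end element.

b4 stroke at Sf1  (Sf1 (Sf) sets flow on bond)
b1 stroke at I1  (I1: I, integral causality)
b3 stroke at I2  (I2: I, integral causality)
b5 stroke at J2  (prefer integral on C1)
b0 stroke at J1  (J2 effort already set via bond 5)
b2 stroke at R1  (common-e at J1 fixed by 0)

b0 stroke→J1
b1 stroke→I1
b2 stroke→R1
b3 stroke→I2
b4 stroke→Sf1
b5 stroke→J2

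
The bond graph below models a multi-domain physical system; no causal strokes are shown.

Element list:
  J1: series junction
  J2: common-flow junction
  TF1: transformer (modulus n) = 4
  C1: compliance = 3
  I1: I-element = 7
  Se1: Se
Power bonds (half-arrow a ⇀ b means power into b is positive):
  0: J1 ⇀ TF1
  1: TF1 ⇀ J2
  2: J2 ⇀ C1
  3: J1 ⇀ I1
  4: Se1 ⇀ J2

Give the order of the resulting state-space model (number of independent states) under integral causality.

β4 →J2  (Se1: effort source, stroke at far end)
β2 →J2  (prefer integral on C1)
β1 →TF1  (J2: last free bond brings flow in)
β0 →J1  (TF TF1: opposite of bond 1)
β3 →I1  (closing 1-jn rule on J1)

2  (C1, I1 all integral)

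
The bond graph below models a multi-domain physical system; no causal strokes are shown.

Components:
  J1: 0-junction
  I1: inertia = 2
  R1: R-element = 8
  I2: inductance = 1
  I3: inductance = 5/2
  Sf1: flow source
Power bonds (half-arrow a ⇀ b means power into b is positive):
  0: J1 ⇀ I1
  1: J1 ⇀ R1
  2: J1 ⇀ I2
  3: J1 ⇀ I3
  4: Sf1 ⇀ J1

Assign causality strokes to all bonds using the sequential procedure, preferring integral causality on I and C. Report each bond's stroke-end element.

bond 4 →Sf1  (Sf1: flow source, stroke at near end)
bond 0 →I1  (I1 integral (f out))
bond 2 →I2  (prefer integral on I2)
bond 3 →I3  (I3 outputs flow p/I3)
bond 1 →J1  (J1: last free bond brings effort in)

bond 0 →I1
bond 1 →J1
bond 2 →I2
bond 3 →I3
bond 4 →Sf1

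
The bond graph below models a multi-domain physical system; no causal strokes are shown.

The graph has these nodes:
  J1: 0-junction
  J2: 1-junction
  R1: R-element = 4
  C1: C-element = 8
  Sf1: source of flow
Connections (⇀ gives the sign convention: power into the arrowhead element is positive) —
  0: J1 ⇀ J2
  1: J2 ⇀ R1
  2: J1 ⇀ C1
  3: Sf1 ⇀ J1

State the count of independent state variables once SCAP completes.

bond 3 |Sf1  (source Sf1 imposes f)
bond 2 |J1  (prefer integral on C1)
bond 0 |J2  (common-e at J1 fixed by 2)
bond 1 |R1  (closing 1-jn rule on J2)

1  (C1 all integral)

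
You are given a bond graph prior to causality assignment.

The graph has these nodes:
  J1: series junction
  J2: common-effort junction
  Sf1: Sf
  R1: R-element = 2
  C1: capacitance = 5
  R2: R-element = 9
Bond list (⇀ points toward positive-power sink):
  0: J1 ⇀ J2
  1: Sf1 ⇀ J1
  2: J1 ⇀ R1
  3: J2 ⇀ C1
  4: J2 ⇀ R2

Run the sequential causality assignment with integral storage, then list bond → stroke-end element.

b0 →J1
b1 →Sf1
b2 →J1
b3 →J2
b4 →R2

#1 stroke→Sf1  (Sf1: flow source, stroke at near end)
#0 stroke→J1  (J1 flow already set via bond 1)
#2 stroke→J1  (J1: bond 1 brought flow, rest push out)
#3 stroke→J2  (C1 outputs effort q/C1)
#4 stroke→R2  (0-jn J2 has e-setter on 3)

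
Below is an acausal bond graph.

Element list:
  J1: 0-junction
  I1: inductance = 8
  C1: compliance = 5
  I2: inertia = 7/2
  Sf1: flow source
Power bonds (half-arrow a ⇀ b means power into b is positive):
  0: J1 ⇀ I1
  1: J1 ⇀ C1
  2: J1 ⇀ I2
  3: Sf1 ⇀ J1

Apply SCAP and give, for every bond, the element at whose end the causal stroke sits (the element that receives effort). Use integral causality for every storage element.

b0 stroke at I1
b1 stroke at J1
b2 stroke at I2
b3 stroke at Sf1

β3 stroke at Sf1  (Sf1 fixes flow; stroke at Sf1)
β0 stroke at I1  (I1 outputs flow p/I1)
β1 stroke at J1  (C1 integral (e out))
β2 stroke at I2  (J1: bond 1 brought effort, rest push out)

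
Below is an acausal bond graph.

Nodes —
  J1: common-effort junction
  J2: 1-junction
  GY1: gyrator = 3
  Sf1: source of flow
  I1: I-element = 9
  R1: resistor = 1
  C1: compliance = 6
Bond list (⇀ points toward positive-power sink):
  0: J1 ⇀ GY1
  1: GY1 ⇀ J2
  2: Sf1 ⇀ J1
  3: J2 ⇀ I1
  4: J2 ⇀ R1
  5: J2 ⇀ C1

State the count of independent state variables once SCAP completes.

2  (C1, I1 all integral)

#2 stroke at Sf1  (Sf1 fixes flow; stroke at Sf1)
#0 stroke at J1  (closing 0-jn rule on J1)
#1 stroke at J2  (through GY1, causality inverts; strokes same side of GY1)
#3 stroke at I1  (I1 outputs flow p/I1)
#4 stroke at J2  (J2: bond 3 brought flow, rest push out)
#5 stroke at J2  (common-f at J2 fixed by 3)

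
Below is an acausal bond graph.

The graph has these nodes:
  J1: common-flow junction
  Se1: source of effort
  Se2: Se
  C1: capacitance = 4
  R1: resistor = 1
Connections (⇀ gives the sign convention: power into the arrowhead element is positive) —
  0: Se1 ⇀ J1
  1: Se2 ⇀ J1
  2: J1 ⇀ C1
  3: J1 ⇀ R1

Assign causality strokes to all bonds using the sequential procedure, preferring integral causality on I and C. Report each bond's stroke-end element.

b0 stroke→J1
b1 stroke→J1
b2 stroke→J1
b3 stroke→R1

β0 →J1  (Se1 fixes effort; stroke away)
β1 →J1  (Se2 fixes effort; stroke away)
β2 →J1  (C1 outputs effort q/C1)
β3 →R1  (J1 needs exactly one f-in)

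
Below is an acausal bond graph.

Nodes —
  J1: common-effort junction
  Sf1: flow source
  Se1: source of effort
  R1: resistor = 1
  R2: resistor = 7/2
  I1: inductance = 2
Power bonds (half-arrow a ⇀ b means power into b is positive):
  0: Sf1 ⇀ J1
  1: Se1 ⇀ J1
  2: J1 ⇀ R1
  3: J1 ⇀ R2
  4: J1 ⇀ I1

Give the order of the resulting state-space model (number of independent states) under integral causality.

1  (I1 all integral)

β0 |Sf1  (Sf1 fixes flow; stroke at Sf1)
β1 |J1  (Se1: effort source, stroke at far end)
β2 |R1  (0-jn J1 has e-setter on 1)
β3 |R2  (J1 effort already set via bond 1)
β4 |I1  (common-e at J1 fixed by 1)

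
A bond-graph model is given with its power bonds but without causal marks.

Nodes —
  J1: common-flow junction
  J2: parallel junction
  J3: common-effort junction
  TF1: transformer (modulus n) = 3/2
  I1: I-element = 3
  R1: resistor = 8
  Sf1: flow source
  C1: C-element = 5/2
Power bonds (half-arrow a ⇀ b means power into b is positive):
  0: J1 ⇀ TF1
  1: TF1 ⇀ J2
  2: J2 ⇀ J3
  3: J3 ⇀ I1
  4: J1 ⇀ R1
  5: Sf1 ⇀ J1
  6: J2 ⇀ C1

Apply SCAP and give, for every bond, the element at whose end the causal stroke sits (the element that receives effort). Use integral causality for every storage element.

#5 stroke at Sf1  (Sf1 (Sf) sets flow on bond)
#0 stroke at J1  (J1: bond 5 brought flow, rest push out)
#4 stroke at J1  (J1 flow already set via bond 5)
#1 stroke at TF1  (TF TF1: opposite of bond 0)
#3 stroke at I1  (I1: I, integral causality)
#2 stroke at J3  (J3 needs exactly one e-in)
#6 stroke at J2  (only one effort-in slot at J2)

#0 stroke at J1
#1 stroke at TF1
#2 stroke at J3
#3 stroke at I1
#4 stroke at J1
#5 stroke at Sf1
#6 stroke at J2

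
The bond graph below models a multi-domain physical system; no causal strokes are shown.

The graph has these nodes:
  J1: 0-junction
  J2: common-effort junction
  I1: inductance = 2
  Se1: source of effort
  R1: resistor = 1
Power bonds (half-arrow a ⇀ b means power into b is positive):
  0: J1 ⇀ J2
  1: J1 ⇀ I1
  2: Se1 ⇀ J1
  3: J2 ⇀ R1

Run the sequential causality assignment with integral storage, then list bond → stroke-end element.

bond 2 stroke→J1  (Se1: effort source, stroke at far end)
bond 0 stroke→J2  (J1: bond 2 brought effort, rest push out)
bond 1 stroke→I1  (0-jn J1 has e-setter on 2)
bond 3 stroke→R1  (J2: bond 0 brought effort, rest push out)

β0 stroke at J2
β1 stroke at I1
β2 stroke at J1
β3 stroke at R1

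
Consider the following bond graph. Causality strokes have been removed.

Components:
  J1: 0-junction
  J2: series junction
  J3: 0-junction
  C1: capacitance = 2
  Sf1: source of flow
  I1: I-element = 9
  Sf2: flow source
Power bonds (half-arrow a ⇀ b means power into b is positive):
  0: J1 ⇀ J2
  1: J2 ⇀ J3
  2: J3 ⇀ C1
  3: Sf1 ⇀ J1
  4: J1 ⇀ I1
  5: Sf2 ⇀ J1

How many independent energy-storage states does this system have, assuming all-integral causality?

2  (C1, I1 all integral)

b3 stroke→Sf1  (Sf1 fixes flow; stroke at Sf1)
b5 stroke→Sf2  (source Sf2 imposes f)
b2 stroke→J3  (prefer integral on C1)
b1 stroke→J2  (0-jn J3 has e-setter on 2)
b0 stroke→J1  (closing 1-jn rule on J2)
b4 stroke→I1  (J1 effort already set via bond 0)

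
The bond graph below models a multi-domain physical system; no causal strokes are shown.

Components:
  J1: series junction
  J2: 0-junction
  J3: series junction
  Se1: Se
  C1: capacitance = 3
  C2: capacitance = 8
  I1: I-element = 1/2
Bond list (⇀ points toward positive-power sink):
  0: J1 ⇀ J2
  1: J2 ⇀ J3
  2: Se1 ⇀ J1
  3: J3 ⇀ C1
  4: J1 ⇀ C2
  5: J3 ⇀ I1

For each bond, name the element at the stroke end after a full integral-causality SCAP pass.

bond 0 →J2
bond 1 →J3
bond 2 →J1
bond 3 →J3
bond 4 →J1
bond 5 →I1

b2 stroke at J1  (Se1 (Se) sets effort on bond)
b3 stroke at J3  (C1 integral (e out))
b4 stroke at J1  (C2 integral (e out))
b0 stroke at J2  (J1 needs exactly one f-in)
b1 stroke at J3  (0-jn J2 has e-setter on 0)
b5 stroke at I1  (closing 1-jn rule on J3)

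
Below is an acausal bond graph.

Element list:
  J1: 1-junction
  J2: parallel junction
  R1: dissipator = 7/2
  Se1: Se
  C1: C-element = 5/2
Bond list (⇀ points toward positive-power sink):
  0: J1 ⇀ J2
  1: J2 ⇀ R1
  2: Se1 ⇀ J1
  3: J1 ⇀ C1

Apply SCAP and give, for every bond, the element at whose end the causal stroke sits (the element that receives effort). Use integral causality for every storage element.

#2 |J1  (source Se1 imposes e)
#3 |J1  (C1 integral (e out))
#0 |J2  (closing 1-jn rule on J1)
#1 |R1  (J2 effort already set via bond 0)

β0 stroke at J2
β1 stroke at R1
β2 stroke at J1
β3 stroke at J1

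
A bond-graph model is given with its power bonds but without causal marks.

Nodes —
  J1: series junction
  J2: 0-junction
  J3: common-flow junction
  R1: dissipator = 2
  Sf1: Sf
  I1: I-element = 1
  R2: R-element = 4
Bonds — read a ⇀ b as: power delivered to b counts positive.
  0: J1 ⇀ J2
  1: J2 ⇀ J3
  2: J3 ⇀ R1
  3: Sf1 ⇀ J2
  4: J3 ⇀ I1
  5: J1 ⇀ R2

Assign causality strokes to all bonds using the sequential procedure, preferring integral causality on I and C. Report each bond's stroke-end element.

#3 stroke→Sf1  (Sf1: flow source, stroke at near end)
#4 stroke→I1  (I1 outputs flow p/I1)
#1 stroke→J3  (1-jn J3 has f-setter on 4)
#2 stroke→J3  (common-f at J3 fixed by 4)
#0 stroke→J2  (only one effort-in slot at J2)
#5 stroke→J1  (J1: bond 0 brought flow, rest push out)

bond 0 |J2
bond 1 |J3
bond 2 |J3
bond 3 |Sf1
bond 4 |I1
bond 5 |J1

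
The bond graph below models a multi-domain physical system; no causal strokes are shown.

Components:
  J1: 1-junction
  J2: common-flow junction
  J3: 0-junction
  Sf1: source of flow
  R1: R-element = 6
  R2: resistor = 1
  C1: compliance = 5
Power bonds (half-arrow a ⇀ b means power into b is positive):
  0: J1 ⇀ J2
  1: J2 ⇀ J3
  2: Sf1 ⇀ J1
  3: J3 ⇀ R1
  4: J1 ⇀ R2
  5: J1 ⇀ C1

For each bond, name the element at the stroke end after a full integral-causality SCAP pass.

b2 stroke→Sf1  (Sf1 (Sf) sets flow on bond)
b0 stroke→J1  (common-f at J1 fixed by 2)
b4 stroke→J1  (common-f at J1 fixed by 2)
b5 stroke→J1  (J1: bond 2 brought flow, rest push out)
b1 stroke→J2  (J2: bond 0 brought flow, rest push out)
b3 stroke→J3  (closing 0-jn rule on J3)

#0 stroke at J1
#1 stroke at J2
#2 stroke at Sf1
#3 stroke at J3
#4 stroke at J1
#5 stroke at J1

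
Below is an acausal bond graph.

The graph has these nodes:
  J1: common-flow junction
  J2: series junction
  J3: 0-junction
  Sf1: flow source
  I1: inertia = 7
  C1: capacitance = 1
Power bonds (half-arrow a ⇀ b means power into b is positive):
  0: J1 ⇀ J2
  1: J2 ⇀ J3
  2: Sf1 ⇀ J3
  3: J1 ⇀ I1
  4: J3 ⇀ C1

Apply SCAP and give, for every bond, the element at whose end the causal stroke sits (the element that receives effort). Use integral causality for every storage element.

b2 →Sf1  (source Sf1 imposes f)
b3 →I1  (I1 outputs flow p/I1)
b0 →J1  (J1: bond 3 brought flow, rest push out)
b1 →J2  (J2 flow already set via bond 0)
b4 →J3  (J3: last free bond brings effort in)

b0 →J1
b1 →J2
b2 →Sf1
b3 →I1
b4 →J3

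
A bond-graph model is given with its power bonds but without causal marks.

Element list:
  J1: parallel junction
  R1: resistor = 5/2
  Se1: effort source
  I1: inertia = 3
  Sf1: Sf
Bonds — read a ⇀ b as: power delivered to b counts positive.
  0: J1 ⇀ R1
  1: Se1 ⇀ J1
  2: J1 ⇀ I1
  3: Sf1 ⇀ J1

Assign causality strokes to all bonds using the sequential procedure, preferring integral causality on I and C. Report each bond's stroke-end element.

β0 |R1
β1 |J1
β2 |I1
β3 |Sf1

β1 stroke at J1  (Se1 fixes effort; stroke away)
β3 stroke at Sf1  (Sf1 fixes flow; stroke at Sf1)
β0 stroke at R1  (common-e at J1 fixed by 1)
β2 stroke at I1  (J1 effort already set via bond 1)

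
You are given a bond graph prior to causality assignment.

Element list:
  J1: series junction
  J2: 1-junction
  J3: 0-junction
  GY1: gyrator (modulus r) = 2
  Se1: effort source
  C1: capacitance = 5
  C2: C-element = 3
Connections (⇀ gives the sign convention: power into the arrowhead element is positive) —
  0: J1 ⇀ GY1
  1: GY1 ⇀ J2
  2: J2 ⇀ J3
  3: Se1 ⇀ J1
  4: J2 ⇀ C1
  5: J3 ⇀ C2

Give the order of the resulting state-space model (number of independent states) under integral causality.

#3 stroke→J1  (Se1 fixes effort; stroke away)
#0 stroke→GY1  (closing 1-jn rule on J1)
#1 stroke→GY1  (GY1: gyrator matches bond 0)
#2 stroke→J2  (common-f at J2 fixed by 1)
#4 stroke→J2  (common-f at J2 fixed by 1)
#5 stroke→J3  (J3: last free bond brings effort in)

2  (C1, C2 all integral)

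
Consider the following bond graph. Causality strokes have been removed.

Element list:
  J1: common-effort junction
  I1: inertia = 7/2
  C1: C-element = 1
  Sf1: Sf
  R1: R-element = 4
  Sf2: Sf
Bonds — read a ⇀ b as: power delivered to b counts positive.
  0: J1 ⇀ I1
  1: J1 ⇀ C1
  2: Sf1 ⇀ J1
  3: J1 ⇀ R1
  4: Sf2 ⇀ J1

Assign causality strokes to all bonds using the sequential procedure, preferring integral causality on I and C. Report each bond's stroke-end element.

b0 →I1
b1 →J1
b2 →Sf1
b3 →R1
b4 →Sf2

bond 2 stroke at Sf1  (source Sf1 imposes f)
bond 4 stroke at Sf2  (Sf2 fixes flow; stroke at Sf2)
bond 0 stroke at I1  (prefer integral on I1)
bond 1 stroke at J1  (C1 integral (e out))
bond 3 stroke at R1  (J1 effort already set via bond 1)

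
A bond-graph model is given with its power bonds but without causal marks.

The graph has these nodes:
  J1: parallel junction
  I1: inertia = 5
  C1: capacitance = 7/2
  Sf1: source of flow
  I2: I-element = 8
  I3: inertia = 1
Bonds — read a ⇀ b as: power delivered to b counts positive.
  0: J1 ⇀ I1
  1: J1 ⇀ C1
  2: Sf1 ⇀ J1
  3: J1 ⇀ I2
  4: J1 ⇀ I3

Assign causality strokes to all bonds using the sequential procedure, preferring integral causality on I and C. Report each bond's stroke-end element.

bond 0 →I1
bond 1 →J1
bond 2 →Sf1
bond 3 →I2
bond 4 →I3

#2 stroke at Sf1  (source Sf1 imposes f)
#0 stroke at I1  (I1: I, integral causality)
#1 stroke at J1  (prefer integral on C1)
#3 stroke at I2  (0-jn J1 has e-setter on 1)
#4 stroke at I3  (J1 effort already set via bond 1)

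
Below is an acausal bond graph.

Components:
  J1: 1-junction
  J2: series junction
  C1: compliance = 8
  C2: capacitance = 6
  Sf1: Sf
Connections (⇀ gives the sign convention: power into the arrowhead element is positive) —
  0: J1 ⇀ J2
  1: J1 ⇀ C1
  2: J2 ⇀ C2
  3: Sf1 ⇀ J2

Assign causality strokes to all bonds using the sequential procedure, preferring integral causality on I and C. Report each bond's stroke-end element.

bond 0 →J2
bond 1 →J1
bond 2 →J2
bond 3 →Sf1

b3 |Sf1  (Sf1: flow source, stroke at near end)
b0 |J2  (J2 flow already set via bond 3)
b2 |J2  (common-f at J2 fixed by 3)
b1 |J1  (J1: bond 0 brought flow, rest push out)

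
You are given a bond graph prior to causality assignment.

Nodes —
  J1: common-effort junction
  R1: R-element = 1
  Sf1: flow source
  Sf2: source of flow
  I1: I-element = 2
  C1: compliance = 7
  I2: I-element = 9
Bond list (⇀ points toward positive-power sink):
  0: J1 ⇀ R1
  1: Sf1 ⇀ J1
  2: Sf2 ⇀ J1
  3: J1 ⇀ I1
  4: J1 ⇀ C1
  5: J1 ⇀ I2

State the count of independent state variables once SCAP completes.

#1 stroke at Sf1  (Sf1: flow source, stroke at near end)
#2 stroke at Sf2  (Sf2 (Sf) sets flow on bond)
#3 stroke at I1  (prefer integral on I1)
#4 stroke at J1  (prefer integral on C1)
#0 stroke at R1  (J1 effort already set via bond 4)
#5 stroke at I2  (0-jn J1 has e-setter on 4)

3  (C1, I1, I2 all integral)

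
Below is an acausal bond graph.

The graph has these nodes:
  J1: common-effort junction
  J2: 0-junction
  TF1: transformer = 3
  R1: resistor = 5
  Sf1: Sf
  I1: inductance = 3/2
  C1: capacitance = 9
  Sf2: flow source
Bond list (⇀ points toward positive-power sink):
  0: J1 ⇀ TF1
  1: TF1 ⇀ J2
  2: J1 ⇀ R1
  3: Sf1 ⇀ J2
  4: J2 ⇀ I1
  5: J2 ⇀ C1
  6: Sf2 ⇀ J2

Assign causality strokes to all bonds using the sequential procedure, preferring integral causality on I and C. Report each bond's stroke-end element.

b0 →J1
b1 →TF1
b2 →R1
b3 →Sf1
b4 →I1
b5 →J2
b6 →Sf2

#3 →Sf1  (Sf1 fixes flow; stroke at Sf1)
#6 →Sf2  (Sf2: flow source, stroke at near end)
#4 →I1  (prefer integral on I1)
#5 →J2  (prefer integral on C1)
#1 →TF1  (J2 effort already set via bond 5)
#0 →J1  (TF1: transformer flips bond 1)
#2 →R1  (J1 effort already set via bond 0)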